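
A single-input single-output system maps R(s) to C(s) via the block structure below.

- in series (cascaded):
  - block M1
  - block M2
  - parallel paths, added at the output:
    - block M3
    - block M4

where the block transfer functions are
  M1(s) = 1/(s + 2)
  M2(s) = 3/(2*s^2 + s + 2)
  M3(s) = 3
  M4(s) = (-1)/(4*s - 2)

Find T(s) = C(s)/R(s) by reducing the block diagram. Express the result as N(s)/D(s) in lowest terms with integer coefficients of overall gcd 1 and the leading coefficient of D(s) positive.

1. reduce the parallel group M3, M4; result (12*s - 7)/(4*s - 2)
2. reduce the series chain M1, M2, (M3+M4), which is the overall transfer function T(s) = C(s)/R(s) in lowest terms

Final answer: (36*s - 21)/(8*s^4 + 16*s^3 + 6*s^2 + 8*s - 8)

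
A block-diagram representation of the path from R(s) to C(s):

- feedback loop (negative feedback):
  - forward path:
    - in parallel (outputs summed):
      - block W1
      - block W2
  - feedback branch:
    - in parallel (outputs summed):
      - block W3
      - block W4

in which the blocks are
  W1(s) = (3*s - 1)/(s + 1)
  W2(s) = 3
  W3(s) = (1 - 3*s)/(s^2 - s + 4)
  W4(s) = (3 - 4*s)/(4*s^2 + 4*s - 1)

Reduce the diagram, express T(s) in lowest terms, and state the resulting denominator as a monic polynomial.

First reduce the diagram to T(s).

1. parallel reduction of W1, W2 -> (6*s + 2)/(s + 1)
2. reduce the parallel group W3, W4 -> (-16*s^3 - s^2 - 12*s + 11)/(4*s^4 + 11*s^2 + 17*s - 4)
3. feedback reduction of (W1+W2), (W3+W4) -> (24*s^5 + 8*s^4 + 66*s^3 + 124*s^2 + 10*s - 8)/(4*s^5 - 92*s^4 - 27*s^3 - 46*s^2 + 55*s + 18)
No further cancellation is possible in the step-3 result, so that is T(s). Its denominator becomes monic after dividing by the leading coefficient 4.

Answer: s^5 - 23*s^4 - 27*s^3/4 - 23*s^2/2 + 55*s/4 + 9/2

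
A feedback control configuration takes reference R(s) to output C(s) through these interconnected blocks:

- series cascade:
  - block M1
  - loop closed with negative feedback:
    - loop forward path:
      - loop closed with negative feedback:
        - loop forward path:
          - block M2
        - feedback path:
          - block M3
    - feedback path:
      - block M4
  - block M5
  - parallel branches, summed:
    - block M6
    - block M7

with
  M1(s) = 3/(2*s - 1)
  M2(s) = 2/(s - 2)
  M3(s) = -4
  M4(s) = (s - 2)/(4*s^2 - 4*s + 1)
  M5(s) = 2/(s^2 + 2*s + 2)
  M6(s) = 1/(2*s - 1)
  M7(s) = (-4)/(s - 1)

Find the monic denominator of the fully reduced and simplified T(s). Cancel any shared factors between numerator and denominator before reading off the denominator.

Step 1. feedback reduction of M2, M3: 2/(s - 10)
Step 2. apply the feedback formula to [M2/(1+M2*M3)], M4: (8*s^2 - 8*s + 2)/(4*s^3 - 44*s^2 + 43*s - 14)
Step 3. combine M6, M7 in parallel: (3 - 7*s)/(2*s^2 - 3*s + 1)
Step 4. cascade M1, [[M2/(1+M2*M3)]/(1+[M2/(1+M2*M3)]*M4)], M5, (M6+M7): (36 - 84*s)/(4*s^6 - 40*s^5 - s^4 + 21*s^3 + 74*s^2 - 86*s + 28)
The result of step 4 is T(s) in lowest terms. Its denominator has leading coefficient 4; dividing the denominator through by 4 makes it monic.

Final answer: s^6 - 10*s^5 - s^4/4 + 21*s^3/4 + 37*s^2/2 - 43*s/2 + 7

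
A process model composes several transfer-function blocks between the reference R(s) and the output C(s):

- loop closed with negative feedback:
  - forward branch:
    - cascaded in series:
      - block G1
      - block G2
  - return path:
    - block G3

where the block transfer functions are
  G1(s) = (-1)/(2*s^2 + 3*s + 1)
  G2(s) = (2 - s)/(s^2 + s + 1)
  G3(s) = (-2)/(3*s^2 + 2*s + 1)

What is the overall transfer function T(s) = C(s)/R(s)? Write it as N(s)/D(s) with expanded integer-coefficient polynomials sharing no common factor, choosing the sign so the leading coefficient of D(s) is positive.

First reduce the diagram to T(s).

[1] multiply G1, G2 (series) -> (s - 2)/(2*s^4 + 5*s^3 + 6*s^2 + 4*s + 1)
[2] reduce the feedback loop with forward (G1*G2) and return G3, which is the overall transfer function T(s) = C(s)/R(s) in lowest terms

Answer: (3*s^3 - 4*s^2 - 3*s - 2)/(6*s^6 + 19*s^5 + 30*s^4 + 29*s^3 + 17*s^2 + 4*s + 5)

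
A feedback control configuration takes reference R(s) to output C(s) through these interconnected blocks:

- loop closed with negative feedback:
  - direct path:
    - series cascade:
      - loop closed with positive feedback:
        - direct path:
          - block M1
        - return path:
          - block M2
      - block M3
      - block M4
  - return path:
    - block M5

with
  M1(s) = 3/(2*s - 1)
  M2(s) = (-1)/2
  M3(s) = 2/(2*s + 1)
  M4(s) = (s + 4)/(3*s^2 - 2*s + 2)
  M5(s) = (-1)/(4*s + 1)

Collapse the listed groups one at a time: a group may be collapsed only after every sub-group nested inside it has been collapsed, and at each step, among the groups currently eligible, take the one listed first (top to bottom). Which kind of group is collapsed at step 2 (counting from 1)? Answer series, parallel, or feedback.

Answer: series

Working:
Step 1: collapse the loop (M1 forward, M2 return)
Step 2: reduce the series chain [M1/(1-M1*M2)], M3, M4
Step 3: collapse the loop (([M1/(1-M1*M2)]*M3*M4) forward, M5 return)
At step 2 the group reduced is series.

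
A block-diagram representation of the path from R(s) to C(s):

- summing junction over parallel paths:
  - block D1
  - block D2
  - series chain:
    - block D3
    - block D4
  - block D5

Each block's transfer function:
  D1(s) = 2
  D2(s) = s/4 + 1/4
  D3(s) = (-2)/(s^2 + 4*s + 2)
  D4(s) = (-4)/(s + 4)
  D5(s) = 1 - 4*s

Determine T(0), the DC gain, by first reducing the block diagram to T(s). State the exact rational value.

Step 1. reduce the series chain D3, D4, giving 8/(s^3 + 8*s^2 + 18*s + 8)
Step 2. sum the parallel branches D1, D2, (D3*D4), D5, giving (-15*s^4 - 107*s^3 - 166*s^2 + 114*s + 136)/(4*s^3 + 32*s^2 + 72*s + 32)
Step 2 gives the overall T(s). Then T(0) = 136/32 = 17/4.

Final answer: 17/4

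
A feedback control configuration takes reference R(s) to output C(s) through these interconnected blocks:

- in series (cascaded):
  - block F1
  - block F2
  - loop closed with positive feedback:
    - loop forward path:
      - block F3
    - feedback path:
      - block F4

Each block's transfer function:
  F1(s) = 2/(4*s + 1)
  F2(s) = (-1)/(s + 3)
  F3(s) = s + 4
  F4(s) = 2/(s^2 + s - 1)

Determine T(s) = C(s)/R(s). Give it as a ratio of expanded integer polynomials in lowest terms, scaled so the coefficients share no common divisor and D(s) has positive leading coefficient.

[1] feedback reduction of F3, F4, giving (s^3 + 5*s^2 + 3*s - 4)/(s^2 - s - 9)
[2] combine F1, F2, [F3/(1-F3*F4)] in series: this yields T(s), and no further normalization is needed

Hence the answer: (-2*s^3 - 10*s^2 - 6*s + 8)/(4*s^4 + 9*s^3 - 46*s^2 - 120*s - 27)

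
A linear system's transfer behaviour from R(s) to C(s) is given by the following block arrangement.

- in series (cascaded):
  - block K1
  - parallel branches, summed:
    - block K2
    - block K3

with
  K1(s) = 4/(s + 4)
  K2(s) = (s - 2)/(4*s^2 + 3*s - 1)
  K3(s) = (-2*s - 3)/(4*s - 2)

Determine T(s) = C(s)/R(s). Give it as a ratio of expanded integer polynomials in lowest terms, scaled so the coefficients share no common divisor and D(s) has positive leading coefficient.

Reducing step by step:

(1) reduce the parallel group K2, K3; result (-8*s^3 - 14*s^2 - 17*s + 7)/(16*s^3 + 4*s^2 - 10*s + 2)
(2) series reduction of K1, (K2+K3), which is the overall transfer function T(s) = C(s)/R(s) in lowest terms

Answer: (-16*s^3 - 28*s^2 - 34*s + 14)/(8*s^4 + 34*s^3 + 3*s^2 - 19*s + 4)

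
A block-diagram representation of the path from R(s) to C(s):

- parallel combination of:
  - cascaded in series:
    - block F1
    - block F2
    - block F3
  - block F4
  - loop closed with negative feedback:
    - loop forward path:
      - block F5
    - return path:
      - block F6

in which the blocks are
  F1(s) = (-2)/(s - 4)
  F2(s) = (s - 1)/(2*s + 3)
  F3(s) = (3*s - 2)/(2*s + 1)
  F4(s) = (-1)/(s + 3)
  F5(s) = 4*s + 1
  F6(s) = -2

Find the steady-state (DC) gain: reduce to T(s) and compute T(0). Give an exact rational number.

Step 1: reduce the series chain F1, F2, F3 -> (-6*s^2 + 10*s - 4)/(4*s^3 - 8*s^2 - 29*s - 12)
Step 2: apply the feedback formula to F5, F6 -> (-4*s - 1)/(8*s + 1)
Step 3: parallel reduction of (F1*F2*F3), F4, [F5/(1+F5*F6)] -> (-16*s^5 - 100*s^4 + 198*s^3 + 889*s^2 + 298*s + 36)/(32*s^5 + 36*s^4 - 420*s^3 - 845*s^2 - 387*s - 36)
The step-3 result is T(s). Setting s = 0: T(0) = 36/(-36) = -1.

Answer: -1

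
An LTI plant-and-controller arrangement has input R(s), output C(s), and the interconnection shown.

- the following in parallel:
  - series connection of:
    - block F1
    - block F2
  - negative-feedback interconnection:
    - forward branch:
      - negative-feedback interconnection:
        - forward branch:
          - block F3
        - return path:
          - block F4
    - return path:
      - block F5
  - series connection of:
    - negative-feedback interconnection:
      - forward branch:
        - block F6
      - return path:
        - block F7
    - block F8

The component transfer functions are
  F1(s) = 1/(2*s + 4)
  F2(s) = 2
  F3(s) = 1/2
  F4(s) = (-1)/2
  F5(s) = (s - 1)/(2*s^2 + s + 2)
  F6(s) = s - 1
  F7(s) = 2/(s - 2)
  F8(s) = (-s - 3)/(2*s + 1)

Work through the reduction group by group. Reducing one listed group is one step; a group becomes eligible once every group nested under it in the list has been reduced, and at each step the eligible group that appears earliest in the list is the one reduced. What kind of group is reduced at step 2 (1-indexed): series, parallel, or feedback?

The answer is feedback.

Reasoning:
Step 1. reduce the series chain F1, F2
Step 2. reduce the feedback loop with forward F3 and return F4
Step 3. reduce the feedback loop with forward [F3/(1+F3*F4)] and return F5
Step 4. collapse the loop (F6 forward, F7 return)
Step 5. reduce the series chain [F6/(1+F6*F7)], F8
Step 6. sum the parallel branches (F1*F2), [[F3/(1+F3*F4)]/(1+[F3/(1+F3*F4)]*F5)], ([F6/(1+F6*F7)]*F8)
At step 2 the group reduced is feedback.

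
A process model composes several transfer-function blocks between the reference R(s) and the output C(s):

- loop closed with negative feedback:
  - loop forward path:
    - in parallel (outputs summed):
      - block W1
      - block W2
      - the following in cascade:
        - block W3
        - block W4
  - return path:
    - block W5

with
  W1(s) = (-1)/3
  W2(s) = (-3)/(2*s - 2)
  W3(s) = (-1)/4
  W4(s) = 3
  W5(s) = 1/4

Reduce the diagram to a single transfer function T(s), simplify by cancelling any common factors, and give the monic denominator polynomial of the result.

First reduce the diagram to T(s).

Step 1 - multiply W3, W4 (series): (-3)/4
Step 2 - reduce the parallel group W1, W2, (W3*W4): (-13*s - 5)/(12*s - 12)
Step 3 - reduce the feedback loop with forward (W1+W2+(W3*W4)) and return W5: (-52*s - 20)/(35*s - 53)
The result of step 3 is T(s) in lowest terms. Its denominator has leading coefficient 35; dividing the denominator through by 35 makes it monic.

Answer: s - 53/35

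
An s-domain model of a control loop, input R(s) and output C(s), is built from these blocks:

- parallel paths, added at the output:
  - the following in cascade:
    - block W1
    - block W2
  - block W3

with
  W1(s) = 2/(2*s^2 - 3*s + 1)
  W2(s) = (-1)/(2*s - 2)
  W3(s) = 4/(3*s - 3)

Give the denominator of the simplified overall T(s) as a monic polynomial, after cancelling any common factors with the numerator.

Step 1. series reduction of W1, W2 gives (-1)/(2*s^3 - 5*s^2 + 4*s - 1)
Step 2. combine (W1*W2), W3 in parallel gives (8*s^2 - 12*s + 1)/(6*s^3 - 15*s^2 + 12*s - 3)
That last expression is T(s), already simplified. Scaling its denominator by 1/6 (the reciprocal of the leading coefficient) yields the monic denominator.

Answer: s^3 - 5*s^2/2 + 2*s - 1/2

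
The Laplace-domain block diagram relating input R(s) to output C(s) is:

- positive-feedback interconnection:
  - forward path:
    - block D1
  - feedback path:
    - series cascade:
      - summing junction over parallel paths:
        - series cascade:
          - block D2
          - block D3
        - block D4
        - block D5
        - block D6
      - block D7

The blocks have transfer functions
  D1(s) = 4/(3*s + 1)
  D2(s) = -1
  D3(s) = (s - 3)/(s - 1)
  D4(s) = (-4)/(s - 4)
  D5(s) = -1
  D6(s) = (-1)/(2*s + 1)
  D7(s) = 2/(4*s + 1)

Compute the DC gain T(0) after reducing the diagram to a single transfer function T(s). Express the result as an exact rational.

First reduce the diagram to T(s).

[1] multiply D2, D3 (series); result (3 - s)/(s - 1)
[2] combine (D2*D3), D4, D5, D6 in parallel; result (-4*s^3 + 13*s^2 - 11*s - 16)/(2*s^3 - 9*s^2 + 3*s + 4)
[3] combine ((D2*D3)+D4+D5+D6), D7 in series; result (-8*s^3 + 26*s^2 - 22*s - 32)/(8*s^4 - 34*s^3 + 3*s^2 + 19*s + 4)
[4] collapse the loop (D1 forward, (((D2*D3)+D4+D5+D6)*D7) return); result (32*s^4 - 136*s^3 + 12*s^2 + 76*s + 16)/(24*s^5 - 94*s^4 + 7*s^3 - 44*s^2 + 119*s + 132)
That last expression is T(s); at s = 0 only the constant terms survive, so T(0) = 16/132 = 4/33.

Answer: 4/33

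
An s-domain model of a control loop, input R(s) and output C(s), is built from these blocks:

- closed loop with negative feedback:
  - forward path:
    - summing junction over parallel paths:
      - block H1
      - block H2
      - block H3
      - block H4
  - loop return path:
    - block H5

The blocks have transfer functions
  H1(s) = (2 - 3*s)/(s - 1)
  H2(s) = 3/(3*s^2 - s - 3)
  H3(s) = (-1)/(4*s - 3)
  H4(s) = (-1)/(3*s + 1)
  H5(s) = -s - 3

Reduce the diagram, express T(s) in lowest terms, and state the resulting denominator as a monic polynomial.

[1] parallel reduction of H1, H2, H3, H4: (-108*s^5 + 132*s^4 + 136*s^3 - 179*s^2 - 10*s + 33)/(36*s^5 - 63*s^4 - 13*s^3 + 58*s^2 - 9*s - 9)
[2] feedback reduction of (H1+H2+H3+H4), H5: (-108*s^5 + 132*s^4 + 136*s^3 - 179*s^2 - 10*s + 33)/(108*s^6 + 228*s^5 - 595*s^4 - 242*s^3 + 605*s^2 - 12*s - 108)
No further cancellation is possible in the step-2 result, so that is T(s). Its denominator becomes monic after dividing by the leading coefficient 108.

Therefore the answer is s^6 + 19*s^5/9 - 595*s^4/108 - 121*s^3/54 + 605*s^2/108 - s/9 - 1.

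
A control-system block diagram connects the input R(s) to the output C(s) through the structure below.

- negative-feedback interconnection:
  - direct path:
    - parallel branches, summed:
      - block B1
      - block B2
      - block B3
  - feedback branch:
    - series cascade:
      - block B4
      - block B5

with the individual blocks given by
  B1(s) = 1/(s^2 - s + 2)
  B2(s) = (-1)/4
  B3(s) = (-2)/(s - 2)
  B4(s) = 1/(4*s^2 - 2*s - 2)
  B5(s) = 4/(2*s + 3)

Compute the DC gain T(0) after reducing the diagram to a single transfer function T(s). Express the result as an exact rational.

1. sum the parallel branches B1, B2, B3, giving (-s^3 - 5*s^2 + 8*s - 20)/(4*s^3 - 12*s^2 + 16*s - 16)
2. combine B4, B5 in series, giving 2/(4*s^3 + 4*s^2 - 5*s - 3)
3. close the feedback loop around (B1+B2+B3), (B4*B5), giving (-4*s^6 - 24*s^5 + 17*s^4 - 20*s^3 - 105*s^2 + 76*s + 60)/(16*s^6 - 32*s^5 - 4*s^4 + 46*s^3 - 118*s^2 + 48*s + 8)
The step-3 result is T(s). Setting s = 0: T(0) = 60/8 = 15/2.

Therefore the answer is 15/2.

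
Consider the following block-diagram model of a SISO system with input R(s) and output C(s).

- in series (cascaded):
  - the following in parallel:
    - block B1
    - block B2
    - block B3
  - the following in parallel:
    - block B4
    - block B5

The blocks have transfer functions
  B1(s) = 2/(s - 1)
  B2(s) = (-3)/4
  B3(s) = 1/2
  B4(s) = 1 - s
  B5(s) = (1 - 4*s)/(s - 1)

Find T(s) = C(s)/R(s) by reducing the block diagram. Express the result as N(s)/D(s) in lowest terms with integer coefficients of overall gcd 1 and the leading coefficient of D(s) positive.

Answer: (s^3 - 7*s^2 - 18*s)/(4*s^2 - 8*s + 4)

Working:
(1) add B1, B2, B3 (parallel); result (9 - s)/(4*s - 4)
(2) combine B4, B5 in parallel; result (-s^2 - 2*s)/(s - 1)
(3) reduce the series chain (B1+B2+B3), (B4+B5); the result is T(s) itself (integer coefficients, no common factor, positive leading denominator coefficient)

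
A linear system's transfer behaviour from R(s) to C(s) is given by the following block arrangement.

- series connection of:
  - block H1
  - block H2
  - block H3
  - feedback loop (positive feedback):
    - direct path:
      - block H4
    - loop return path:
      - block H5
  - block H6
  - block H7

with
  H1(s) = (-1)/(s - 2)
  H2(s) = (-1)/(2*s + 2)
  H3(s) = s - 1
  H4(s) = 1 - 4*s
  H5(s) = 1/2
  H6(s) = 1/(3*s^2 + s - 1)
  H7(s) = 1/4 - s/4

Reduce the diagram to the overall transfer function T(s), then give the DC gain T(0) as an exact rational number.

Reducing step by step:

Step 1. apply the feedback formula to H4, H5 -> (2 - 8*s)/(4*s + 1)
Step 2. multiply H1, H2, H3, [H4/(1-H4*H5)], H6, H7 (series) -> (4*s^3 - 9*s^2 + 6*s - 1)/(48*s^5 - 20*s^4 - 136*s^3 - 48*s^2 + 28*s + 8)
Step 2 gives the overall T(s). Then T(0) = -1/8.

Answer: -1/8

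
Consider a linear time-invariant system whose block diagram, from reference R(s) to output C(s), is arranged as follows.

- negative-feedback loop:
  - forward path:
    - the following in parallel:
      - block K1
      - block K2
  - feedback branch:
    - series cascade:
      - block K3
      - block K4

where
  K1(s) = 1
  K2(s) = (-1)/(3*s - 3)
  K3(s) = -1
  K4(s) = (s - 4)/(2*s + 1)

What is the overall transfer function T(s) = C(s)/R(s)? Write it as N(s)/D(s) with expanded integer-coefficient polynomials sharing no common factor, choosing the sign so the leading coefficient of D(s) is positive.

Step 1: sum the parallel branches K1, K2: (3*s - 4)/(3*s - 3)
Step 2: cascade K3, K4: (4 - s)/(2*s + 1)
Step 3: feedback reduction of (K1+K2), (K3*K4), giving the overall T(s)

Answer: (6*s^2 - 5*s - 4)/(3*s^2 + 13*s - 19)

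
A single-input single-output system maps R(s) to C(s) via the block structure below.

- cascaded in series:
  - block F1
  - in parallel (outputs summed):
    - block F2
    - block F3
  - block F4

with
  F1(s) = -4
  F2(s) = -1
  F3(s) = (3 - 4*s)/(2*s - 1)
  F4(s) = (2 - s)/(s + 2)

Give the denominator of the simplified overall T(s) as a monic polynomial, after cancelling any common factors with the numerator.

Step 1: parallel reduction of F2, F3 -> (4 - 6*s)/(2*s - 1)
Step 2: reduce the series chain F1, (F2+F3), F4 -> (-24*s^2 + 64*s - 32)/(2*s^2 + 3*s - 2)
Step 2 gives the fully reduced T(s), with no common factor left to cancel. The denominator's leading coefficient is 2, so divide each of its coefficients by 2 to get the monic form.

Hence the answer: s^2 + 3*s/2 - 1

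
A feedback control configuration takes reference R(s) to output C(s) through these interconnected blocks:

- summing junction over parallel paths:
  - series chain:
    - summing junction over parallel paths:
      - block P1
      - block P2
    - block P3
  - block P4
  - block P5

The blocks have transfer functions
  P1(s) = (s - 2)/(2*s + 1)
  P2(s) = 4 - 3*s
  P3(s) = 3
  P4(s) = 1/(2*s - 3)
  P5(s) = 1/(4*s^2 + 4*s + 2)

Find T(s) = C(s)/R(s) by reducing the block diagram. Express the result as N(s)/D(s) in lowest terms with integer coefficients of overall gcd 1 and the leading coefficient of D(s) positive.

Answer: (-144*s^5 + 216*s^4 + 128*s^3 - 44*s^2 - 152*s - 37)/(16*s^4 - 20*s^2 - 20*s - 6)

Working:
Step 1: add P1, P2 (parallel): (-6*s^2 + 6*s + 2)/(2*s + 1)
Step 2: combine (P1+P2), P3 in series: (-18*s^2 + 18*s + 6)/(2*s + 1)
Step 3: parallel reduction of ((P1+P2)*P3), P4, P5 - this is the overall T(s), already in the required normalized form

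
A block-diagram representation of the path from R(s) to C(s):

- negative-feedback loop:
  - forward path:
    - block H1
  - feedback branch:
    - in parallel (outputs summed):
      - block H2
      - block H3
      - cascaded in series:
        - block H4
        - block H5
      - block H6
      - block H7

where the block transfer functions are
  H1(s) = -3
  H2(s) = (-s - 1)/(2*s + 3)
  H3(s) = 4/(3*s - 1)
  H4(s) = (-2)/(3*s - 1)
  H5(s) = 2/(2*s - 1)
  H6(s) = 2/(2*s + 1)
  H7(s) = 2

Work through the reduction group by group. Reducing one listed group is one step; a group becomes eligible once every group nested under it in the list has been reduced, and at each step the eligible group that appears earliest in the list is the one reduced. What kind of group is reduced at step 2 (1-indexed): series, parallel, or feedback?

Step 1: series reduction of H4, H5
Step 2: combine H2, H3, (H4*H5), H6, H7 in parallel
Step 3: feedback reduction of H1, (H2+H3+(H4*H5)+H6+H7)
Step 2: parallel.

Final answer: parallel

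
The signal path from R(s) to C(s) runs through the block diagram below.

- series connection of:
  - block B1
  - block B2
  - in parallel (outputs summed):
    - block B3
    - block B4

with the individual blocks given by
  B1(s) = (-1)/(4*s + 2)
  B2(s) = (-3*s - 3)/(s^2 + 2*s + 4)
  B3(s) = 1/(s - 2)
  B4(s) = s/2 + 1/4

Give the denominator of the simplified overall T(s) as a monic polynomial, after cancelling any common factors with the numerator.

The answer is s^4 + s^3/2 - 8*s - 4.

Reasoning:
1. reduce the parallel group B3, B4; result (2*s^2 - 3*s + 2)/(4*s - 8)
2. combine B1, B2, (B3+B4) in series; result (6*s^3 - 3*s^2 - 3*s + 6)/(16*s^4 + 8*s^3 - 128*s - 64)
The result of step 2 is T(s) in lowest terms. Its denominator has leading coefficient 16; dividing the denominator through by 16 makes it monic.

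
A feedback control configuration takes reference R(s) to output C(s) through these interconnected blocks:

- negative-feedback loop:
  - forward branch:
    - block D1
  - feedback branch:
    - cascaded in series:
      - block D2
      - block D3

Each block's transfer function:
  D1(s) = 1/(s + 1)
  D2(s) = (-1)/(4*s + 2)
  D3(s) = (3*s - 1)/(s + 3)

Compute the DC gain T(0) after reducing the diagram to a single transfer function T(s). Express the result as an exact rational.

Step 1. cascade D2, D3 -> (1 - 3*s)/(4*s^2 + 14*s + 6)
Step 2. feedback reduction of D1, (D2*D3) -> (4*s^2 + 14*s + 6)/(4*s^3 + 18*s^2 + 17*s + 7)
Evaluating the step-2 result (the overall T(s)) at s = 0 gives T(0) = 6/7.

Final answer: 6/7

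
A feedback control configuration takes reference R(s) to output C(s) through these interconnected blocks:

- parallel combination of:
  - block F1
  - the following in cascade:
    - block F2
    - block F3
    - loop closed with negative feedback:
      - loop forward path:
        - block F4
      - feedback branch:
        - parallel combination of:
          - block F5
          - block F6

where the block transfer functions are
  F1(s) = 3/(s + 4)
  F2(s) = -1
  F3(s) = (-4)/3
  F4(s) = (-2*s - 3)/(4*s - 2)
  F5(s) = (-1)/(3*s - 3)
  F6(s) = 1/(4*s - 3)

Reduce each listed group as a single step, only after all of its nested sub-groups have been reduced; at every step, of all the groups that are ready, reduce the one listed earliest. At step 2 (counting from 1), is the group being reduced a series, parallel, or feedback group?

Step 1. reduce the parallel group F5, F6
Step 2. apply the feedback formula to F4, (F5+F6)
Step 3. series reduction of F2, F3, [F4/(1+F4*(F5+F6))]
Step 4. reduce the parallel group F1, (F2*F3*[F4/(1+F4*(F5+F6))])
So the answer for step 2 is feedback.

Answer: feedback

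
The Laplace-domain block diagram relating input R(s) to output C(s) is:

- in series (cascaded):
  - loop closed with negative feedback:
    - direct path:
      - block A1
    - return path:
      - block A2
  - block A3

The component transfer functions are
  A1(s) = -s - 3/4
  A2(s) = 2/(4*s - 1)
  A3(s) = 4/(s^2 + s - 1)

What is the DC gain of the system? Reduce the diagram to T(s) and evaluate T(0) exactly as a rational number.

Step 1: close the feedback loop around A1, A2 gives (-16*s^2 - 8*s + 3)/(8*s - 10)
Step 2: reduce the series chain [A1/(1+A1*A2)], A3 gives (-32*s^2 - 16*s + 6)/(4*s^3 - s^2 - 9*s + 5)
That last expression is T(s); at s = 0 only the constant terms survive, so T(0) = 6/5.

Therefore the answer is 6/5.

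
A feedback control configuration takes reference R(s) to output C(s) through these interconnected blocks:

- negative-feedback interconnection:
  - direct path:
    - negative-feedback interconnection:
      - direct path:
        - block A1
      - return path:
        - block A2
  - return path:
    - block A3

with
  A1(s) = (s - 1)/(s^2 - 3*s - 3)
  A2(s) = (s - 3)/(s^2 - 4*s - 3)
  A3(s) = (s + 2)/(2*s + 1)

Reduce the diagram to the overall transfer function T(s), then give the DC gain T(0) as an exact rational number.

Reducing step by step:

Step 1 - collapse the loop (A1 forward, A2 return); result (s^3 - 5*s^2 + s + 3)/(s^4 - 7*s^3 + 7*s^2 + 17*s + 12)
Step 2 - feedback reduction of [A1/(1+A1*A2)], A3; result (2*s^4 - 9*s^3 - 3*s^2 + 7*s + 3)/(2*s^5 - 12*s^4 + 4*s^3 + 32*s^2 + 46*s + 18)
That last expression is T(s); at s = 0 only the constant terms survive, so T(0) = 3/18 = 1/6.

Answer: 1/6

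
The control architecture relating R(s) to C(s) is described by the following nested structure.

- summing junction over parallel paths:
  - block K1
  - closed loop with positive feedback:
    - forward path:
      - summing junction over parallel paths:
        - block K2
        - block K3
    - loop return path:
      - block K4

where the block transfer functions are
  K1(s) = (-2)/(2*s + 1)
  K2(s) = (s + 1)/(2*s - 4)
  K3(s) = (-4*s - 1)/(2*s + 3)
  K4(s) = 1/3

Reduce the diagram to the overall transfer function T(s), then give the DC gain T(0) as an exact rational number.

First reduce the diagram to T(s).

[1] combine K2, K3 in parallel, giving (-6*s^2 + 19*s + 7)/(4*s^2 - 2*s - 12)
[2] close the feedback loop around (K2+K3), K4, giving (-18*s^2 + 57*s + 21)/(18*s^2 - 25*s - 43)
[3] reduce the parallel group K1, [(K2+K3)/(1-(K2+K3)*K4)], giving (-36*s^3 + 60*s^2 + 149*s + 107)/(36*s^3 - 32*s^2 - 111*s - 43)
The step-3 result is T(s). Setting s = 0: T(0) = 107/(-43) = -107/43.

Answer: -107/43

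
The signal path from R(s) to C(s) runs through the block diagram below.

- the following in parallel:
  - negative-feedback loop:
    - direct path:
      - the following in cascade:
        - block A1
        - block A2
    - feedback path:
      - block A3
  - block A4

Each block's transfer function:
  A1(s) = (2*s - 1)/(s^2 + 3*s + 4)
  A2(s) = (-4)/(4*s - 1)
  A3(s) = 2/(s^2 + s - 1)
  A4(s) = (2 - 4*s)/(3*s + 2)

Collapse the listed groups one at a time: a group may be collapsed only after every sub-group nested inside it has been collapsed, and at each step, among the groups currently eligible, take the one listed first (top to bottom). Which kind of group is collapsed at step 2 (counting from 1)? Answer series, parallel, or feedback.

1. series reduction of A1, A2
2. apply the feedback formula to (A1*A2), A3
3. parallel reduction of [(A1*A2)/(1+(A1*A2)*A3)], A4
So the answer for step 2 is feedback.

Therefore the answer is feedback.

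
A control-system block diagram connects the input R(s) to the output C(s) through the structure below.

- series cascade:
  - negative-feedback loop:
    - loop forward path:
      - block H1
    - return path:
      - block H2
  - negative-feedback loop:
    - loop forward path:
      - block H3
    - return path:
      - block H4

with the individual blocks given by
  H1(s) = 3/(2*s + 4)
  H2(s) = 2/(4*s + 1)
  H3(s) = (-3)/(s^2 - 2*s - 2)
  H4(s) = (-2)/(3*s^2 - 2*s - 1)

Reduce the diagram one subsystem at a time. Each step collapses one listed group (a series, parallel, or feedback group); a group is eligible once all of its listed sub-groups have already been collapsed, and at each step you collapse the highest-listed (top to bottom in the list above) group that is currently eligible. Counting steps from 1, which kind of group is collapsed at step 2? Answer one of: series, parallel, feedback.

Reducing step by step:

(1) collapse the loop (H1 forward, H2 return)
(2) apply the feedback formula to H3, H4
(3) multiply [H1/(1+H1*H2)], [H3/(1+H3*H4)] (series)
At step 2 the group reduced is feedback.

Answer: feedback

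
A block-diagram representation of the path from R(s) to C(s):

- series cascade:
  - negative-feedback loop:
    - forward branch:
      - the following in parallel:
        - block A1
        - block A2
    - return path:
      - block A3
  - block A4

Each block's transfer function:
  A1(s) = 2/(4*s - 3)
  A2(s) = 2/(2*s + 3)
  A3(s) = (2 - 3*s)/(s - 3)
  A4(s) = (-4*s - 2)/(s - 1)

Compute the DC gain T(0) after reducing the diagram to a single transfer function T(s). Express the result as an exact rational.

The answer is 0.

Reasoning:
1. sum the parallel branches A1, A2 = (12*s)/(8*s^2 + 6*s - 9)
2. collapse the loop ((A1+A2) forward, A3 return) = (12*s^2 - 36*s)/(8*s^3 - 54*s^2 - 3*s + 27)
3. combine [(A1+A2)/(1+(A1+A2)*A3)], A4 in series = (-48*s^3 + 120*s^2 + 72*s)/(8*s^4 - 62*s^3 + 51*s^2 + 30*s - 27)
DC gain: substitute s = 0 into T(s) from step 3: T(0) = 0/(-27) = 0.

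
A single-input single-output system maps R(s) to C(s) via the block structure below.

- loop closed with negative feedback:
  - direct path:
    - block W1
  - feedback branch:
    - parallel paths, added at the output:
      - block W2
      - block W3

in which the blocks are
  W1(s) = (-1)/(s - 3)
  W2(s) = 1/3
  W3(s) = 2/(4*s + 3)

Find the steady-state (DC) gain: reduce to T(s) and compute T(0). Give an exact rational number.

First reduce the diagram to T(s).

Step 1 - sum the parallel branches W2, W3; result (4*s + 9)/(12*s + 9)
Step 2 - apply the feedback formula to W1, (W2+W3); result (-12*s - 9)/(12*s^2 - 31*s - 36)
The step-2 result is T(s). Setting s = 0: T(0) = -9/(-36) = 1/4.

Answer: 1/4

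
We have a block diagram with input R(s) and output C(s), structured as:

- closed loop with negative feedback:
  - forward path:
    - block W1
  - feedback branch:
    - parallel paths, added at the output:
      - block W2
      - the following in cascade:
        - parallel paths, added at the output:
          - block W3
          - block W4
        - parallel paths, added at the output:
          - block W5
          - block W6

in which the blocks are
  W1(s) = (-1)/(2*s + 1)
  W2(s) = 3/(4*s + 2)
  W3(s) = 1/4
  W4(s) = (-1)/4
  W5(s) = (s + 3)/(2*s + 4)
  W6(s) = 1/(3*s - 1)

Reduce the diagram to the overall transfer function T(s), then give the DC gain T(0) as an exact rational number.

[1] sum the parallel branches W3, W4, giving 0
[2] parallel reduction of W5, W6, giving (3*s^2 + 10*s + 1)/(6*s^2 + 10*s - 4)
[3] multiply (W3+W4), (W5+W6) (series), giving 0
[4] combine W2, ((W3+W4)*(W5+W6)) in parallel, giving 3/(4*s + 2)
[5] feedback reduction of W1, (W2+((W3+W4)*(W5+W6))), giving (-4*s - 2)/(8*s^2 + 8*s - 1)
DC gain: substitute s = 0 into T(s) from step 5: T(0) = -2/(-1) = 2.

Therefore the answer is 2.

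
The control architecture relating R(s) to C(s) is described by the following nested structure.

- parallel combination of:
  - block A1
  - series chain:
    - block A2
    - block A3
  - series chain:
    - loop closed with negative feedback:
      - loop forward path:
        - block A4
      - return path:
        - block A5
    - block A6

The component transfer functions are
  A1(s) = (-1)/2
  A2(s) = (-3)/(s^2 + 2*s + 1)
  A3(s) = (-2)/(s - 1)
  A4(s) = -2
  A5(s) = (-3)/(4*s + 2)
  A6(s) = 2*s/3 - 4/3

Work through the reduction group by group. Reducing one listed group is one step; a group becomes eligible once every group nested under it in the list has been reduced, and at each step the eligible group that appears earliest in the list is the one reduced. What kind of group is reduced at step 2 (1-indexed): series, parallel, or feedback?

The answer is feedback.

Reasoning:
(1) multiply A2, A3 (series)
(2) reduce the feedback loop with forward A4 and return A5
(3) cascade [A4/(1+A4*A5)], A6
(4) sum the parallel branches A1, (A2*A3), ([A4/(1+A4*A5)]*A6)
So the answer for step 2 is feedback.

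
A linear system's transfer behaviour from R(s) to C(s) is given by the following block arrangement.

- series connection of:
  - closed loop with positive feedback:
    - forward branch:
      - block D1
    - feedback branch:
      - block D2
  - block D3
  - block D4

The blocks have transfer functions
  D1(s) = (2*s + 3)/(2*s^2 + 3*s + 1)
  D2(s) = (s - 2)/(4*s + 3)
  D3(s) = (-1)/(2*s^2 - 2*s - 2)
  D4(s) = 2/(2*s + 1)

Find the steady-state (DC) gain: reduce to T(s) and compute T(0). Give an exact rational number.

[1] apply the feedback formula to D1, D2; result (8*s^2 + 18*s + 9)/(8*s^3 + 16*s^2 + 14*s + 9)
[2] multiply [D1/(1-D1*D2)], D3, D4 (series); result (-8*s^2 - 18*s - 9)/(16*s^6 + 24*s^5 - 12*s^4 - 52*s^3 - 67*s^2 - 41*s - 9)
Evaluating the step-2 result (the overall T(s)) at s = 0 gives T(0) = -9/(-9) = 1.

Therefore the answer is 1.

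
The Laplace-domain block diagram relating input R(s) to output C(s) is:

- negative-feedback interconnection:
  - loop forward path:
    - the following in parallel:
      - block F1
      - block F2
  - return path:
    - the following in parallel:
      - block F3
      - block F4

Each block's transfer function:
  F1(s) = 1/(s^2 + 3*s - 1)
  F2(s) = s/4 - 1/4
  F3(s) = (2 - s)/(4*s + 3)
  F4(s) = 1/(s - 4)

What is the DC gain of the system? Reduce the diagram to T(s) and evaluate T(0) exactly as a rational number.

Reducing step by step:

(1) sum the parallel branches F1, F2 gives (s^3 + 2*s^2 - 4*s + 5)/(4*s^2 + 12*s - 4)
(2) sum the parallel branches F3, F4 gives (-s^2 + 10*s - 5)/(4*s^2 - 13*s - 12)
(3) reduce the feedback loop with forward (F1+F2) and return (F3+F4) gives (-4*s^5 + 5*s^4 + 54*s^3 - 48*s^2 + 17*s + 60)/(s^5 - 24*s^4 - 15*s^3 + 275*s^2 + 22*s - 23)
Step 3 gives the overall T(s). Then T(0) = 60/(-23) = -60/23.

Answer: -60/23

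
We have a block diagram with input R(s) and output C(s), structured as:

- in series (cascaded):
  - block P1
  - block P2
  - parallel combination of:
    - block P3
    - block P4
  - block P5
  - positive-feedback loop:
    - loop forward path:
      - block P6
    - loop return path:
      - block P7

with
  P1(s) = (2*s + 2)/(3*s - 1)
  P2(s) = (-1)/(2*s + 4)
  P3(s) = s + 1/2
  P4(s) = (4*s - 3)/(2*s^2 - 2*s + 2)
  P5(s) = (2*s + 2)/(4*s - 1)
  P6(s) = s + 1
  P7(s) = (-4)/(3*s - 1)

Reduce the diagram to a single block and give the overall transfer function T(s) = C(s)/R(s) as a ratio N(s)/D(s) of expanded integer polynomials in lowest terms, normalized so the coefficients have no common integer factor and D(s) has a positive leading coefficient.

Step 1. sum the parallel branches P3, P4 -> (2*s^3 - s^2 + 5*s - 2)/(2*s^2 - 2*s + 2)
Step 2. reduce the feedback loop with forward P6 and return P7 -> (3*s^2 + 2*s - 1)/(7*s + 3)
Step 3. reduce the series chain P1, P2, (P3+P4), P5, [P6/(1-P6*P7)]; the result is T(s) itself (integer coefficients, no common factor, positive leading denominator coefficient)

Answer: (-2*s^6 - 5*s^5 - 8*s^4 - 12*s^3 - 8*s^2 + s + 2)/(28*s^5 + 33*s^4 - 26*s^3 + 48*s^2 + 13*s - 6)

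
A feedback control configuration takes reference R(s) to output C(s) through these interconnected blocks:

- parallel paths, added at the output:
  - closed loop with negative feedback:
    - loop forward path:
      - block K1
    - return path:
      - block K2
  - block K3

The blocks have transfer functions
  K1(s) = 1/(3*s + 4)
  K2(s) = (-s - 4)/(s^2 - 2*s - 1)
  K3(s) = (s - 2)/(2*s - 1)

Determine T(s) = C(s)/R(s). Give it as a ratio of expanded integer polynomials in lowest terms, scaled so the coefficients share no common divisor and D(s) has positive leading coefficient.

Answer: (3*s^4 - 6*s^3 - 13*s^2 + 16*s + 17)/(6*s^4 - 7*s^3 - 22*s^2 - 4*s + 8)

Working:
[1] close the feedback loop around K1, K2: (s^2 - 2*s - 1)/(3*s^3 - 2*s^2 - 12*s - 8)
[2] add [K1/(1+K1*K2)], K3 (parallel) - this is the overall T(s), already in the required normalized form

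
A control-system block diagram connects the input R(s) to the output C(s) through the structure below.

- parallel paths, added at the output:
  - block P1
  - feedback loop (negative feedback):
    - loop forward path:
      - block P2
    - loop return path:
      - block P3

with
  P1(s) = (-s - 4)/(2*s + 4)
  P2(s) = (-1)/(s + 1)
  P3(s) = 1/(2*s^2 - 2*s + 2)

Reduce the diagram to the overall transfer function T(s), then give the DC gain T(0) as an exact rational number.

Answer: -3

Working:
(1) reduce the feedback loop with forward P2 and return P3; result (-2*s^2 + 2*s - 2)/(2*s^3 + 1)
(2) add P1, [P2/(1+P2*P3)] (parallel); result (-2*s^4 - 12*s^3 - 4*s^2 + 3*s - 12)/(4*s^4 + 8*s^3 + 2*s + 4)
Evaluating the step-2 result (the overall T(s)) at s = 0 gives T(0) = -12/4 = -3.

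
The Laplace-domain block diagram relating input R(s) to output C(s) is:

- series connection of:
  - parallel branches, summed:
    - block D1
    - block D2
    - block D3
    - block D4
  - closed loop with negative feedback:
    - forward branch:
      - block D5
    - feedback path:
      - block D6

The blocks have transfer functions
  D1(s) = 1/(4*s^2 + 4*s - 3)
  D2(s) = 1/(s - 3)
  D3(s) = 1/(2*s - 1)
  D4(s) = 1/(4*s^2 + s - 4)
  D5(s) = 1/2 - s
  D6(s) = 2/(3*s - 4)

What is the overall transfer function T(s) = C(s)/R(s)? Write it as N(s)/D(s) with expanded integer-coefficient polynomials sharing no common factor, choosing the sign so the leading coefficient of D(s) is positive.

Step 1. combine D1, D2, D3, D4 in parallel, giving (24*s^4 + 18*s^3 - 90*s^2 - 38*s + 69)/(16*s^5 - 28*s^4 - 84*s^3 + 53*s^2 + 69*s - 36)
Step 2. collapse the loop (D5 forward, D6 return), giving (-6*s^2 + 11*s - 4)/(2*s - 6)
Step 3. combine (D1+D2+D3+D4), [D5/(1+D5*D6)] in series, giving the overall T(s)

Final answer: (-72*s^5 + 42*s^4 + 342*s^3 - 246*s^2 - 359*s + 276)/(16*s^5 - 68*s^4 - 34*s^3 + 288*s^2 + 54*s - 216)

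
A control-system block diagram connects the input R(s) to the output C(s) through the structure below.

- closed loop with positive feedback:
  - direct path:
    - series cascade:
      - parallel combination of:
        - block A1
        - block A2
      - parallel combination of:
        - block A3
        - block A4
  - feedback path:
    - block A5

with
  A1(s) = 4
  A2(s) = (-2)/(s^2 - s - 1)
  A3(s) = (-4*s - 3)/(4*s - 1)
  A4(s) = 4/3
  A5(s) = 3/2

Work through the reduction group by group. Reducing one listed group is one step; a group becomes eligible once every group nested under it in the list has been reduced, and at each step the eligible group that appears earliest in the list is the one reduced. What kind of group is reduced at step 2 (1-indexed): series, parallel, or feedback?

1. add A1, A2 (parallel)
2. add A3, A4 (parallel)
3. reduce the series chain (A1+A2), (A3+A4)
4. reduce the feedback loop with forward ((A1+A2)*(A3+A4)) and return A5
Step 2 collapses a parallel group.

Final answer: parallel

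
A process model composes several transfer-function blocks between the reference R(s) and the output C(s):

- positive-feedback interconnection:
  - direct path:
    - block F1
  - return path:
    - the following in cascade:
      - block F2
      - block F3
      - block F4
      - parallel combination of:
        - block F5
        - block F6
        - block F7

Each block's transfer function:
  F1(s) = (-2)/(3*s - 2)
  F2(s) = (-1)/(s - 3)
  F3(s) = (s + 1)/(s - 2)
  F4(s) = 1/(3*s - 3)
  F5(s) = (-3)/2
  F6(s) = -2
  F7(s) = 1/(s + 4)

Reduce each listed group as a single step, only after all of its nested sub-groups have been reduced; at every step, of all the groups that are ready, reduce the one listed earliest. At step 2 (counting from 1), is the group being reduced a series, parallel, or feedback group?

The answer is series.

Reasoning:
Step 1: reduce the parallel group F5, F6, F7
Step 2: multiply F2, F3, F4, (F5+F6+F7) (series)
Step 3: collapse the loop (F1 forward, (F2*F3*F4*(F5+F6+F7)) return)
The group at step 2 is a series group.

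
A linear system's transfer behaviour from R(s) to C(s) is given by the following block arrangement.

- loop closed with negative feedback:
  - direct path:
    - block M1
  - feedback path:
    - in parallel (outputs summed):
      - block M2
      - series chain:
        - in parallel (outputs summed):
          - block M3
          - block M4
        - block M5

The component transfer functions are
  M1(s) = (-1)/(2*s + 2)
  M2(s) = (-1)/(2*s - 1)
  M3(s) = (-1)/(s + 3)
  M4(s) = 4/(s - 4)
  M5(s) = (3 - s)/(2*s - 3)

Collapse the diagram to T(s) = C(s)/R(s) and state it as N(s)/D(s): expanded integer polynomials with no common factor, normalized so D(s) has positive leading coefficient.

Reducing step by step:

[1] reduce the parallel group M3, M4, giving (3*s + 16)/(s^2 - s - 12)
[2] reduce the series chain (M3+M4), M5, giving (-3*s^2 - 7*s + 48)/(2*s^3 - 5*s^2 - 21*s + 36)
[3] combine M2, ((M3+M4)*M5) in parallel, giving (-8*s^3 - 6*s^2 + 124*s - 84)/(4*s^4 - 12*s^3 - 37*s^2 + 93*s - 36)
[4] feedback reduction of M1, (M2+((M3+M4)*M5)) - this is the overall T(s), already in the required normalized form

Answer: (-4*s^4 + 12*s^3 + 37*s^2 - 93*s + 36)/(8*s^5 - 16*s^4 - 90*s^3 + 118*s^2 - 10*s + 12)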